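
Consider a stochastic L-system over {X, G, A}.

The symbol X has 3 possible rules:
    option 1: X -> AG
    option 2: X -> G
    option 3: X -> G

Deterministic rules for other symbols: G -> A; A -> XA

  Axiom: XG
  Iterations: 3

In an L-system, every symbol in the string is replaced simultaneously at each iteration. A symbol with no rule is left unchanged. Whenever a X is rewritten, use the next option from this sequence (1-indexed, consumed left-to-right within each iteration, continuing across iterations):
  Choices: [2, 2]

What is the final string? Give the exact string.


Answer: XAGXA

Derivation:
Step 0: XG
Step 1: GA  (used choices [2])
Step 2: AXA  (used choices [])
Step 3: XAGXA  (used choices [2])


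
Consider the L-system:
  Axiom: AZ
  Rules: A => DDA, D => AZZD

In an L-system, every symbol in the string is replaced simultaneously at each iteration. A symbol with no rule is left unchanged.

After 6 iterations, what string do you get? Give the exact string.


Step 0: AZ
Step 1: DDAZ
Step 2: AZZDAZZDDDAZ
Step 3: DDAZZAZZDDDAZZAZZDAZZDAZZDDDAZ
Step 4: AZZDAZZDDDAZZDDAZZAZZDAZZDAZZDDDAZZDDAZZAZZDDDAZZAZZDDDAZZAZZDAZZDAZZDDDAZ
Step 5: DDAZZAZZDDDAZZAZZDAZZDAZZDDDAZZAZZDAZZDDDAZZDDAZZAZZDDDAZZAZZDDDAZZAZZDAZZDAZZDDDAZZAZZDAZZDDDAZZDDAZZAZZDAZZDAZZDDDAZZDDAZZAZZDAZZDAZZDDDAZZDDAZZAZZDDDAZZAZZDDDAZZAZZDAZZDAZZDDDAZ
Step 6: AZZDAZZDDDAZZDDAZZAZZDAZZDAZZDDDAZZDDAZZAZZDDDAZZAZZDDDAZZAZZDAZZDAZZDDDAZZDDAZZAZZDDDAZZAZZDAZZDAZZDDDAZZAZZDAZZDDDAZZDDAZZAZZDAZZDAZZDDDAZZDDAZZAZZDAZZDAZZDDDAZZDDAZZAZZDDDAZZAZZDDDAZZAZZDAZZDAZZDDDAZZDDAZZAZZDDDAZZAZZDAZZDAZZDDDAZZAZZDAZZDDDAZZDDAZZAZZDDDAZZAZZDDDAZZAZZDAZZDAZZDDDAZZAZZDAZZDDDAZZDDAZZAZZDDDAZZAZZDDDAZZAZZDAZZDAZZDDDAZZAZZDAZZDDDAZZDDAZZAZZDAZZDAZZDDDAZZDDAZZAZZDAZZDAZZDDDAZZDDAZZAZZDDDAZZAZZDDDAZZAZZDAZZDAZZDDDAZ

Answer: AZZDAZZDDDAZZDDAZZAZZDAZZDAZZDDDAZZDDAZZAZZDDDAZZAZZDDDAZZAZZDAZZDAZZDDDAZZDDAZZAZZDDDAZZAZZDAZZDAZZDDDAZZAZZDAZZDDDAZZDDAZZAZZDAZZDAZZDDDAZZDDAZZAZZDAZZDAZZDDDAZZDDAZZAZZDDDAZZAZZDDDAZZAZZDAZZDAZZDDDAZZDDAZZAZZDDDAZZAZZDAZZDAZZDDDAZZAZZDAZZDDDAZZDDAZZAZZDDDAZZAZZDDDAZZAZZDAZZDAZZDDDAZZAZZDAZZDDDAZZDDAZZAZZDDDAZZAZZDDDAZZAZZDAZZDAZZDDDAZZAZZDAZZDDDAZZDDAZZAZZDAZZDAZZDDDAZZDDAZZAZZDAZZDAZZDDDAZZDDAZZAZZDDDAZZAZZDDDAZZAZZDAZZDAZZDDDAZ


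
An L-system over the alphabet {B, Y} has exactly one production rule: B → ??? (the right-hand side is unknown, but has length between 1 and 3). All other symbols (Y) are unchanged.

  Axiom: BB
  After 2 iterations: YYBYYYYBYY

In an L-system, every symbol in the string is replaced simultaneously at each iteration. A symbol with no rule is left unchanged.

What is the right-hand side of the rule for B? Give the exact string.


Answer: YBY

Derivation:
Trying B → YBY:
  Step 0: BB
  Step 1: YBYYBY
  Step 2: YYBYYYYBYY
Matches the given result.


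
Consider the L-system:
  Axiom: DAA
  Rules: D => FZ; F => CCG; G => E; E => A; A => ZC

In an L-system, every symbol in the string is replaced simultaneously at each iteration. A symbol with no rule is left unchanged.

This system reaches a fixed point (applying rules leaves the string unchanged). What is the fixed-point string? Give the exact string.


Step 0: DAA
Step 1: FZZCZC
Step 2: CCGZZCZC
Step 3: CCEZZCZC
Step 4: CCAZZCZC
Step 5: CCZCZZCZC
Step 6: CCZCZZCZC  (unchanged — fixed point at step 5)

Answer: CCZCZZCZC


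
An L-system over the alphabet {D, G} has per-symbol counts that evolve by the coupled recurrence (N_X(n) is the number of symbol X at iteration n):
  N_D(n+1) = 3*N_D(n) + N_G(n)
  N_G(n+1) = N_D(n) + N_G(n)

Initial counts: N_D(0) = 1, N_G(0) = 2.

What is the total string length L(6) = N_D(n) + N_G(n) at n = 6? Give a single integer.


Answer: 3496

Derivation:
Step 0: N_D=1, N_G=2, L=3
Step 1: N_D=5, N_G=3, L=8
Step 2: N_D=18, N_G=8, L=26
Step 3: N_D=62, N_G=26, L=88
Step 4: N_D=212, N_G=88, L=300
Step 5: N_D=724, N_G=300, L=1024
Step 6: N_D=2472, N_G=1024, L=3496


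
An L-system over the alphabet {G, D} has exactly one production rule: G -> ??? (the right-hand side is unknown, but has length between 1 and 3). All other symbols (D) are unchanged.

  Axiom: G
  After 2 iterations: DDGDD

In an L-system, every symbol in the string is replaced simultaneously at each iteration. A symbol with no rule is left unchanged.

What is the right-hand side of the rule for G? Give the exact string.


Trying G -> DGD:
  Step 0: G
  Step 1: DGD
  Step 2: DDGDD
Matches the given result.

Answer: DGD


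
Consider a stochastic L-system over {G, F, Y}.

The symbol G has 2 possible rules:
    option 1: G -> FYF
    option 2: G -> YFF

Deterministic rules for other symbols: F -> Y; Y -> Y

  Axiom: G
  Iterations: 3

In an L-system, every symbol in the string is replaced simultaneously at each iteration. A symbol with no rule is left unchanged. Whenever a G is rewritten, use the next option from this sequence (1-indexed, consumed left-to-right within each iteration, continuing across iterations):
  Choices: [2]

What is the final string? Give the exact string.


Answer: YYY

Derivation:
Step 0: G
Step 1: YFF  (used choices [2])
Step 2: YYY  (used choices [])
Step 3: YYY  (used choices [])


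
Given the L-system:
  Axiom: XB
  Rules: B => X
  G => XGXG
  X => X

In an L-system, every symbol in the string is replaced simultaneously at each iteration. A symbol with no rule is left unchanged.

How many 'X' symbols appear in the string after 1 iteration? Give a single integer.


Step 0: XB  (1 'X')
Step 1: XX  (2 'X')

Answer: 2


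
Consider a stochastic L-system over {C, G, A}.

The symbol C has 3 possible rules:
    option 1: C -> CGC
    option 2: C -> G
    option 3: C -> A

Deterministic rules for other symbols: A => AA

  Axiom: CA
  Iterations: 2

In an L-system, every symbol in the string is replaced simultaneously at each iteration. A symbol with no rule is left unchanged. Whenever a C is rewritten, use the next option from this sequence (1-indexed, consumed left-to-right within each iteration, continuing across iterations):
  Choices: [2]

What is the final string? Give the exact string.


Step 0: CA
Step 1: GAA  (used choices [2])
Step 2: GAAAA  (used choices [])

Answer: GAAAA


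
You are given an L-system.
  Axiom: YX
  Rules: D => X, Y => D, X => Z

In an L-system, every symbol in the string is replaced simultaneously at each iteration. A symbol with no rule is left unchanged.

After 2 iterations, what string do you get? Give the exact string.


Step 0: YX
Step 1: DZ
Step 2: XZ

Answer: XZ


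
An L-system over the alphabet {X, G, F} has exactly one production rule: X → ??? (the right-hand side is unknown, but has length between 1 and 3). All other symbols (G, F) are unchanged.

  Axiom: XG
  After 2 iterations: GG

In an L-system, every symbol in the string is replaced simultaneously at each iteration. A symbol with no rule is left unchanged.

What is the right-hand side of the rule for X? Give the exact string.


Answer: G

Derivation:
Trying X → G:
  Step 0: XG
  Step 1: GG
  Step 2: GG
Matches the given result.


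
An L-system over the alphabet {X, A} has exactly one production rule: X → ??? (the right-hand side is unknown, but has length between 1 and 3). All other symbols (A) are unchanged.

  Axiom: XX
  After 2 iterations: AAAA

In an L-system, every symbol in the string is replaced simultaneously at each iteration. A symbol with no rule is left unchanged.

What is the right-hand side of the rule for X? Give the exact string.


Answer: AA

Derivation:
Trying X → AA:
  Step 0: XX
  Step 1: AAAA
  Step 2: AAAA
Matches the given result.


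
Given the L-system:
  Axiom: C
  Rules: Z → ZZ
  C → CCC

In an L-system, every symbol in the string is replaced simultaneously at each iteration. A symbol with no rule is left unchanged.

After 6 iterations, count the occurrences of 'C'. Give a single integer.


Answer: 729

Derivation:
Step 0: C  (1 'C')
Step 1: CCC  (3 'C')
Step 2: CCCCCCCCC  (9 'C')
Step 3: CCCCCCCCCCCCCCCCCCCCCCCCCCC  (27 'C')
Step 4: CCCCCCCCCCCCCCCCCCCCCCCCCCCCCCCCCCCCCCCCCCCCCCCCCCCCCCCCCCCCCCCCCCCCCCCCCCCCCCCCC  (81 'C')
Step 5: CCCCCCCCCCCCCCCCCCCCCCCCCCCCCCCCCCCCCCCCCCCCCCCCCCCCCCCCCCCCCCCCCCCCCCCCCCCCCCCCCCCCCCCCCCCCCCCCCCCCCCCCCCCCCCCCCCCCCCCCCCCCCCCCCCCCCCCCCCCCCCCCCCCCCCCCCCCCCCCCCCCCCCCCCCCCCCCCCCCCCCCCCCCCCCCCCCCCCCCCCCCCCCCCCCCCCCCCCCCCCCCCCCCCCCCCCCCCCCCCCCC  (243 'C')
Step 6: CCCCCCCCCCCCCCCCCCCCCCCCCCCCCCCCCCCCCCCCCCCCCCCCCCCCCCCCCCCCCCCCCCCCCCCCCCCCCCCCCCCCCCCCCCCCCCCCCCCCCCCCCCCCCCCCCCCCCCCCCCCCCCCCCCCCCCCCCCCCCCCCCCCCCCCCCCCCCCCCCCCCCCCCCCCCCCCCCCCCCCCCCCCCCCCCCCCCCCCCCCCCCCCCCCCCCCCCCCCCCCCCCCCCCCCCCCCCCCCCCCCCCCCCCCCCCCCCCCCCCCCCCCCCCCCCCCCCCCCCCCCCCCCCCCCCCCCCCCCCCCCCCCCCCCCCCCCCCCCCCCCCCCCCCCCCCCCCCCCCCCCCCCCCCCCCCCCCCCCCCCCCCCCCCCCCCCCCCCCCCCCCCCCCCCCCCCCCCCCCCCCCCCCCCCCCCCCCCCCCCCCCCCCCCCCCCCCCCCCCCCCCCCCCCCCCCCCCCCCCCCCCCCCCCCCCCCCCCCCCCCCCCCCCCCCCCCCCCCCCCCCCCCCCCCCCCCCCCCCCCCCCCCCCCCCCCCCCCCCCCCCCCCCCCCCCCCCCCCCCCCCCCCCCCCCCCCCCCCCCCCCCCCCCCCCCCCCCCCCCCCCCCCCCCCCCCCCCCCCCCCCCCCCCCCCCCCCCCCCCCCCCCCCCCCCCCCCCCCCCCCCCCCCCCCCCCCCCCCCCCCCCCCCCCCCCCCCCCCCCCCCCCCCCCCCCCCCCCCCCCCCCCCCCC  (729 'C')


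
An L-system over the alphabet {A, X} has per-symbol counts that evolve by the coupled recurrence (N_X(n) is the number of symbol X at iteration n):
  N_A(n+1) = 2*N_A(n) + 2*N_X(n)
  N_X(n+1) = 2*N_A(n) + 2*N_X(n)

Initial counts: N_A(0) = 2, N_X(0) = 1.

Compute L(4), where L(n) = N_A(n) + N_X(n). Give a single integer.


Answer: 768

Derivation:
Step 0: N_A=2, N_X=1, L=3
Step 1: N_A=6, N_X=6, L=12
Step 2: N_A=24, N_X=24, L=48
Step 3: N_A=96, N_X=96, L=192
Step 4: N_A=384, N_X=384, L=768


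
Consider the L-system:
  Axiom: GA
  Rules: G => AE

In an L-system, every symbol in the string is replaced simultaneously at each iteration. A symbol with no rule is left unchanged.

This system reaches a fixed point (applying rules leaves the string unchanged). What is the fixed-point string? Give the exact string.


Answer: AEA

Derivation:
Step 0: GA
Step 1: AEA
Step 2: AEA  (unchanged — fixed point at step 1)


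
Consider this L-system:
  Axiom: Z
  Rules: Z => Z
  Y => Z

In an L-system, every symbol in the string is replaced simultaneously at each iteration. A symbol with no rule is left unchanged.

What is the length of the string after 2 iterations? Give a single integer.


Step 0: length = 1
Step 1: length = 1
Step 2: length = 1

Answer: 1


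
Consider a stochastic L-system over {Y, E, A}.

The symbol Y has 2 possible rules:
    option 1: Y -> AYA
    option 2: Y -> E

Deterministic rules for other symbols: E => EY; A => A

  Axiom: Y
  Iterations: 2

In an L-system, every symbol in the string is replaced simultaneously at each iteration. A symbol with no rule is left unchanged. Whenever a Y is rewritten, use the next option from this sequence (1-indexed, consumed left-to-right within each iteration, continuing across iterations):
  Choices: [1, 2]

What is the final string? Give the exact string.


Step 0: Y
Step 1: AYA  (used choices [1])
Step 2: AEA  (used choices [2])

Answer: AEA


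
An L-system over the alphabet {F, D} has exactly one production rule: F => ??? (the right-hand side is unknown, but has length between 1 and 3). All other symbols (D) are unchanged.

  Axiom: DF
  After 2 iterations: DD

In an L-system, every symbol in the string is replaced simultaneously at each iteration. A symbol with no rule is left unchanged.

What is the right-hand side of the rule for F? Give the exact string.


Trying F => D:
  Step 0: DF
  Step 1: DD
  Step 2: DD
Matches the given result.

Answer: D


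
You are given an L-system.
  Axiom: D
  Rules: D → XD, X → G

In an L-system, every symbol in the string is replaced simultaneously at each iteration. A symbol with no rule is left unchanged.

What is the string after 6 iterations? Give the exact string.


Step 0: D
Step 1: XD
Step 2: GXD
Step 3: GGXD
Step 4: GGGXD
Step 5: GGGGXD
Step 6: GGGGGXD

Answer: GGGGGXD


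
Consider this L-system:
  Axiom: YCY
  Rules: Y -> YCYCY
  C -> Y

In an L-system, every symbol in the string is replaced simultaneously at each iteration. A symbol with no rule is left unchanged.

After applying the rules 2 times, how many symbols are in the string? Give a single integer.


Answer: 39

Derivation:
Step 0: length = 3
Step 1: length = 11
Step 2: length = 39


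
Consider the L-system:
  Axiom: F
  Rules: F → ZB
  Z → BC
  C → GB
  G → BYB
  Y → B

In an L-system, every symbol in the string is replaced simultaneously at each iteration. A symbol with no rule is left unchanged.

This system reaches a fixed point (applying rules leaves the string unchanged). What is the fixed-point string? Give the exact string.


Answer: BBBBBB

Derivation:
Step 0: F
Step 1: ZB
Step 2: BCB
Step 3: BGBB
Step 4: BBYBBB
Step 5: BBBBBB
Step 6: BBBBBB  (unchanged — fixed point at step 5)


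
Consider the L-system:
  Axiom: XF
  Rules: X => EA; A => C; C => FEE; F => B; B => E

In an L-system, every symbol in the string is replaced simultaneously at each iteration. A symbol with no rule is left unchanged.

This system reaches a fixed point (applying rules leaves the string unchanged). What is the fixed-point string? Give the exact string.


Step 0: XF
Step 1: EAB
Step 2: ECE
Step 3: EFEEE
Step 4: EBEEE
Step 5: EEEEE
Step 6: EEEEE  (unchanged — fixed point at step 5)

Answer: EEEEE


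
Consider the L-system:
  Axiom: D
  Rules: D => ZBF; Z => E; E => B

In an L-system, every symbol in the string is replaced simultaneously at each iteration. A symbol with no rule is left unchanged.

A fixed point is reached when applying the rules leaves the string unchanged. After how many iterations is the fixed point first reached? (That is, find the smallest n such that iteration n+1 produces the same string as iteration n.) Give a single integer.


Step 0: D
Step 1: ZBF
Step 2: EBF
Step 3: BBF
Step 4: BBF  (unchanged — fixed point at step 3)

Answer: 3


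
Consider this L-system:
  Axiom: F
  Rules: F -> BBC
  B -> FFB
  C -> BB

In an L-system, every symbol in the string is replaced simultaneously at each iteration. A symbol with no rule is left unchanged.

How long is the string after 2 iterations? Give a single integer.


Step 0: length = 1
Step 1: length = 3
Step 2: length = 8

Answer: 8


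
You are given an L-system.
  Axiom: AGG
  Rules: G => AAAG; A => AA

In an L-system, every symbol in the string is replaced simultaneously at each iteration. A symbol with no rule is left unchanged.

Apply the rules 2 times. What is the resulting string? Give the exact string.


Step 0: AGG
Step 1: AAAAAGAAAG
Step 2: AAAAAAAAAAAAAGAAAAAAAAAG

Answer: AAAAAAAAAAAAAGAAAAAAAAAG


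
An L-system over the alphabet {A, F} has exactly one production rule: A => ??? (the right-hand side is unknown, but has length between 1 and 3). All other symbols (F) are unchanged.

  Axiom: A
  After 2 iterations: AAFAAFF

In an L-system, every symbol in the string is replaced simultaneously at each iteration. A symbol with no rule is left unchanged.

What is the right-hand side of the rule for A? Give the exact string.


Answer: AAF

Derivation:
Trying A => AAF:
  Step 0: A
  Step 1: AAF
  Step 2: AAFAAFF
Matches the given result.


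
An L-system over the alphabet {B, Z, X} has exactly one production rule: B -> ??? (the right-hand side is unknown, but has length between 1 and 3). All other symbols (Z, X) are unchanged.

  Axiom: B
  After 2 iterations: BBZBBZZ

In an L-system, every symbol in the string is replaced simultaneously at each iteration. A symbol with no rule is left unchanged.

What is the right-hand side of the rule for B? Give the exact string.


Trying B -> BBZ:
  Step 0: B
  Step 1: BBZ
  Step 2: BBZBBZZ
Matches the given result.

Answer: BBZ


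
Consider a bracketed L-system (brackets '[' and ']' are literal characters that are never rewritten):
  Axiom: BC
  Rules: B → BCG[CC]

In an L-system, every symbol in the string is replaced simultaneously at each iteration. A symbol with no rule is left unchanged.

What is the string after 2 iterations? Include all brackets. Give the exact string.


Answer: BCG[CC]CG[CC]C

Derivation:
Step 0: BC
Step 1: BCG[CC]C
Step 2: BCG[CC]CG[CC]C


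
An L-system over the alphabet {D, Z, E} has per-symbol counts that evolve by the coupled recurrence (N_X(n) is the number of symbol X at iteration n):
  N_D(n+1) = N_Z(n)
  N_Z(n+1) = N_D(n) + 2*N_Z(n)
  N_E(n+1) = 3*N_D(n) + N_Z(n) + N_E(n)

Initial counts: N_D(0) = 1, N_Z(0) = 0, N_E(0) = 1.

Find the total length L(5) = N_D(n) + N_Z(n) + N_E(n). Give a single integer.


Step 0: N_D=1, N_Z=0, N_E=1, L=2
Step 1: N_D=0, N_Z=1, N_E=4, L=5
Step 2: N_D=1, N_Z=2, N_E=5, L=8
Step 3: N_D=2, N_Z=5, N_E=10, L=17
Step 4: N_D=5, N_Z=12, N_E=21, L=38
Step 5: N_D=12, N_Z=29, N_E=48, L=89

Answer: 89


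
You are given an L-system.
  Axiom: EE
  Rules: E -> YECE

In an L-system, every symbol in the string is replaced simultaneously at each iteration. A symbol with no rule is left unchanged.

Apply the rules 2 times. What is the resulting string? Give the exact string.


Step 0: EE
Step 1: YECEYECE
Step 2: YYECECYECEYYECECYECE

Answer: YYECECYECEYYECECYECE


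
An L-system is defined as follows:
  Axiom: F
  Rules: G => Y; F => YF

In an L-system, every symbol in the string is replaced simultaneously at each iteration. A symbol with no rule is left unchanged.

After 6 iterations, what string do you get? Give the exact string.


Step 0: F
Step 1: YF
Step 2: YYF
Step 3: YYYF
Step 4: YYYYF
Step 5: YYYYYF
Step 6: YYYYYYF

Answer: YYYYYYF


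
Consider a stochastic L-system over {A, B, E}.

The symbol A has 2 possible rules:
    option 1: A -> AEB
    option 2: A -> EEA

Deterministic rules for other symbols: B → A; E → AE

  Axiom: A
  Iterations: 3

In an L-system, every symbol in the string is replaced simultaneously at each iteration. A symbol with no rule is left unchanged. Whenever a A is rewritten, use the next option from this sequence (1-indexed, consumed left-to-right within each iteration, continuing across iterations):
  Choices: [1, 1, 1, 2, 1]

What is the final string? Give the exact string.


Step 0: A
Step 1: AEB  (used choices [1])
Step 2: AEBAEA  (used choices [1])
Step 3: AEBAEAEEAAEAEB  (used choices [1, 2, 1])

Answer: AEBAEAEEAAEAEB


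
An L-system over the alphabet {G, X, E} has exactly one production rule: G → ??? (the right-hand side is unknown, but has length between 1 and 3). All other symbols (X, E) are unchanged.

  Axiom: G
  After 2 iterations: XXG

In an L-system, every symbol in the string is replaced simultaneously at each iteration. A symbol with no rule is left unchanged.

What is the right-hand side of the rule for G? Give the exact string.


Trying G → XG:
  Step 0: G
  Step 1: XG
  Step 2: XXG
Matches the given result.

Answer: XG


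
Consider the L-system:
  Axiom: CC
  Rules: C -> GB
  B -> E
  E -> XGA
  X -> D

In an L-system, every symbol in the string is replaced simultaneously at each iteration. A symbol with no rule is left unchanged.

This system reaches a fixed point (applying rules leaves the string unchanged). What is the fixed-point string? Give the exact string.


Answer: GDGAGDGA

Derivation:
Step 0: CC
Step 1: GBGB
Step 2: GEGE
Step 3: GXGAGXGA
Step 4: GDGAGDGA
Step 5: GDGAGDGA  (unchanged — fixed point at step 4)


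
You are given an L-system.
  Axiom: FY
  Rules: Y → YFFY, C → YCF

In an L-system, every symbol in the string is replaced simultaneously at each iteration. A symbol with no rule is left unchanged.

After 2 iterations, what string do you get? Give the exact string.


Answer: FYFFYFFYFFY

Derivation:
Step 0: FY
Step 1: FYFFY
Step 2: FYFFYFFYFFY


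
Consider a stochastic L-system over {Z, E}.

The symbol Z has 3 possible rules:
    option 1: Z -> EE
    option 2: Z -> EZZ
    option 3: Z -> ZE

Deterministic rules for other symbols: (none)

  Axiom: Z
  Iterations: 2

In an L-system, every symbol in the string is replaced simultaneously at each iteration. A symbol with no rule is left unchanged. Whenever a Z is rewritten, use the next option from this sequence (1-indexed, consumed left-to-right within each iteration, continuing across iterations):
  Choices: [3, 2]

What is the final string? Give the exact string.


Step 0: Z
Step 1: ZE  (used choices [3])
Step 2: EZZE  (used choices [2])

Answer: EZZE


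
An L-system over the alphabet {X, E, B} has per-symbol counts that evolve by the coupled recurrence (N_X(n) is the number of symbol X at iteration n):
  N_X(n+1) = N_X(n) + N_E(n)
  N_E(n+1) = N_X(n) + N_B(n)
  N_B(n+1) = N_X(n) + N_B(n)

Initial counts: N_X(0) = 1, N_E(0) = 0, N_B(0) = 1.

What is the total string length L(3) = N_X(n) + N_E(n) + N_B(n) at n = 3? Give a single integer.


Step 0: N_X=1, N_E=0, N_B=1, L=2
Step 1: N_X=1, N_E=2, N_B=2, L=5
Step 2: N_X=3, N_E=3, N_B=3, L=9
Step 3: N_X=6, N_E=6, N_B=6, L=18

Answer: 18


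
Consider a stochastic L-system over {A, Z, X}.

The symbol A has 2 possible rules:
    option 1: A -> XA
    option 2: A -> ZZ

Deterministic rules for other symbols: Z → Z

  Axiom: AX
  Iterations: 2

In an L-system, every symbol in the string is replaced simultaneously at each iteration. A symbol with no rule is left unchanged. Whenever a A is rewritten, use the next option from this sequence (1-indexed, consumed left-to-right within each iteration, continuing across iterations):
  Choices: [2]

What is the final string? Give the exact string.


Step 0: AX
Step 1: ZZX  (used choices [2])
Step 2: ZZX  (used choices [])

Answer: ZZX


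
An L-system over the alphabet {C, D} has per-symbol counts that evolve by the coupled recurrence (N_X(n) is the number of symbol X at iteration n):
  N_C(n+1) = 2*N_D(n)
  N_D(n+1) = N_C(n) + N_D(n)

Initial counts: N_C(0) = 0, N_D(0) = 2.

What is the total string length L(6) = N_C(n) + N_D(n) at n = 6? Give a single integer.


Step 0: N_C=0, N_D=2, L=2
Step 1: N_C=4, N_D=2, L=6
Step 2: N_C=4, N_D=6, L=10
Step 3: N_C=12, N_D=10, L=22
Step 4: N_C=20, N_D=22, L=42
Step 5: N_C=44, N_D=42, L=86
Step 6: N_C=84, N_D=86, L=170

Answer: 170


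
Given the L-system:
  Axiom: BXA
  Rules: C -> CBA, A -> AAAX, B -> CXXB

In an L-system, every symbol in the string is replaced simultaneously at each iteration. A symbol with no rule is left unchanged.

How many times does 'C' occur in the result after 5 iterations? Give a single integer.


Step 0: BXA  (0 'C')
Step 1: CXXBXAAAX  (1 'C')
Step 2: CBAXXCXXBXAAAXAAAXAAAXX  (2 'C')
Step 3: CBACXXBAAAXXXCBAXXCXXBXAAAXAAAXAAAXXAAAXAAAXAAAXXAAAXAAAXAAAXXX  (4 'C')
Step 4: CBACXXBAAAXCBAXXCXXBAAAXAAAXAAAXXXXCBACXXBAAAXXXCBAXXCXXBXAAAXAAAXAAAXXAAAXAAAXAAAXXAAAXAAAXAAAXXXAAAXAAAXAAAXXAAAXAAAXAAAXXAAAXAAAXAAAXXXAAAXAAAXAAAXXAAAXAAAXAAAXXAAAXAAAXAAAXXXX  (8 'C')
Step 5: CBACXXBAAAXCBAXXCXXBAAAXAAAXAAAXXCBACXXBAAAXXXCBAXXCXXBAAAXAAAXAAAXXAAAXAAAXAAAXXAAAXAAAXAAAXXXXXCBACXXBAAAXCBAXXCXXBAAAXAAAXAAAXXXXCBACXXBAAAXXXCBAXXCXXBXAAAXAAAXAAAXXAAAXAAAXAAAXXAAAXAAAXAAAXXXAAAXAAAXAAAXXAAAXAAAXAAAXXAAAXAAAXAAAXXXAAAXAAAXAAAXXAAAXAAAXAAAXXAAAXAAAXAAAXXXXAAAXAAAXAAAXXAAAXAAAXAAAXXAAAXAAAXAAAXXXAAAXAAAXAAAXXAAAXAAAXAAAXXAAAXAAAXAAAXXXAAAXAAAXAAAXXAAAXAAAXAAAXXAAAXAAAXAAAXXXXAAAXAAAXAAAXXAAAXAAAXAAAXXAAAXAAAXAAAXXXAAAXAAAXAAAXXAAAXAAAXAAAXXAAAXAAAXAAAXXXAAAXAAAXAAAXXAAAXAAAXAAAXXAAAXAAAXAAAXXXXX  (16 'C')

Answer: 16


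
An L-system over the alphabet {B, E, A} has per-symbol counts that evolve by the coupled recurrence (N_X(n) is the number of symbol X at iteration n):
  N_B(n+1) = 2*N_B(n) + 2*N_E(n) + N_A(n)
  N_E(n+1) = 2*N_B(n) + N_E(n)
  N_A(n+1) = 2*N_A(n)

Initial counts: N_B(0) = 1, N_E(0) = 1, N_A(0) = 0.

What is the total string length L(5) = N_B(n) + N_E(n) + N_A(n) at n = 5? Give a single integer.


Answer: 1129

Derivation:
Step 0: N_B=1, N_E=1, N_A=0, L=2
Step 1: N_B=4, N_E=3, N_A=0, L=7
Step 2: N_B=14, N_E=11, N_A=0, L=25
Step 3: N_B=50, N_E=39, N_A=0, L=89
Step 4: N_B=178, N_E=139, N_A=0, L=317
Step 5: N_B=634, N_E=495, N_A=0, L=1129


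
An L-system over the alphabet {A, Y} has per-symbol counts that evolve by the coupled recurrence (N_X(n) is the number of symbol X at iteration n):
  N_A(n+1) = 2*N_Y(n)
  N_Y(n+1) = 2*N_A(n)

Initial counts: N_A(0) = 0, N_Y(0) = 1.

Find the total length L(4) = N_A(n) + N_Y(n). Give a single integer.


Answer: 16

Derivation:
Step 0: N_A=0, N_Y=1, L=1
Step 1: N_A=2, N_Y=0, L=2
Step 2: N_A=0, N_Y=4, L=4
Step 3: N_A=8, N_Y=0, L=8
Step 4: N_A=0, N_Y=16, L=16


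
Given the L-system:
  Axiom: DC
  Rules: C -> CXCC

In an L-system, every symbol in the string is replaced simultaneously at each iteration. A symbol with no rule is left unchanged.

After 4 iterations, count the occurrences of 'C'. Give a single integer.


Answer: 81

Derivation:
Step 0: DC  (1 'C')
Step 1: DCXCC  (3 'C')
Step 2: DCXCCXCXCCCXCC  (9 'C')
Step 3: DCXCCXCXCCCXCCXCXCCXCXCCCXCCCXCCXCXCCCXCC  (27 'C')
Step 4: DCXCCXCXCCCXCCXCXCCXCXCCCXCCCXCCXCXCCCXCCXCXCCXCXCCCXCCXCXCCXCXCCCXCCCXCCXCXCCCXCCCXCCXCXCCCXCCXCXCCXCXCCCXCCCXCCXCXCCCXCC  (81 'C')


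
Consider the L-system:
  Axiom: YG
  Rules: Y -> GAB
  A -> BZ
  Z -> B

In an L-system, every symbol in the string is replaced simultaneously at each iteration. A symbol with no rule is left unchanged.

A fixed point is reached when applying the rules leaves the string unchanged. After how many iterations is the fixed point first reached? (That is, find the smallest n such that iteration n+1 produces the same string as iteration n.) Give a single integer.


Answer: 3

Derivation:
Step 0: YG
Step 1: GABG
Step 2: GBZBG
Step 3: GBBBG
Step 4: GBBBG  (unchanged — fixed point at step 3)


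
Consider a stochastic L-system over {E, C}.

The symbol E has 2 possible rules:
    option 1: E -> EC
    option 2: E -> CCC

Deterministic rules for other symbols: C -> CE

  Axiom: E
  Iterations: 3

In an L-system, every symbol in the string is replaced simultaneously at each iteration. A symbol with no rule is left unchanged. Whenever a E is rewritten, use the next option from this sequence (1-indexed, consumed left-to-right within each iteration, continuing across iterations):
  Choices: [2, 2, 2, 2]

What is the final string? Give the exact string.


Answer: CECCCCECCCCECCC

Derivation:
Step 0: E
Step 1: CCC  (used choices [2])
Step 2: CECECE  (used choices [])
Step 3: CECCCCECCCCECCC  (used choices [2, 2, 2])


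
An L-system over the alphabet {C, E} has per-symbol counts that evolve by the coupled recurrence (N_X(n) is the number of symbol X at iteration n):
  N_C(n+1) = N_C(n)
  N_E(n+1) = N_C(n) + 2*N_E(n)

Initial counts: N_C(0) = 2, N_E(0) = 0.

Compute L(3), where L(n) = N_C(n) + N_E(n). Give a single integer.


Step 0: N_C=2, N_E=0, L=2
Step 1: N_C=2, N_E=2, L=4
Step 2: N_C=2, N_E=6, L=8
Step 3: N_C=2, N_E=14, L=16

Answer: 16


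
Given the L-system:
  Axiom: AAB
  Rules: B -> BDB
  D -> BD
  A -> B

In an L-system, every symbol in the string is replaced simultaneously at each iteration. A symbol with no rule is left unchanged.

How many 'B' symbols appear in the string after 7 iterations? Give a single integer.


Final string: BDBBDBDBBDBBDBDBBDBDBBDBBDBDBBDBBDBDBBDBDBBDBBDBDBBDBDBBDBBDBDBBDBBDBDBBDBDBBDBBDBDBBDBBDBDBBDBDBBDBBDBDBBDBDBBDBBDBDBBDBBDBDBBDBDBBDBBDBDBBDBDBBDBBDBDBBDBBDBDBBDBDBBDBBDBDBBDBBDBDBBDBDBBDBBDBDBBDBDBBDBBDBDBBDBBDBDBBDBDBBDBBDBDBBDBBDBDBBDBDBBDBBDBDBBDBDBBDBBDBDBBDBBDBDBBDBDBBDBBDBDBBDBDBBDBBDBDBBDBBDBDBBDBDBBDBBDBDBBDBBDBDBBDBDBBDBBDBDBBDBDBBDBBDBDBBDBBDBDBBDBDBBDBBDBDBBDBDBBDBBDBDBBDBBDBDBBDBDBBDBBDBDBBDBBDBDBBDBDBBDBBDBDBBDBDBBDBBDBDBBDBBDBDBBDBDBBDBBDBDBBDBBDBDBBDBDBBDBBDBDBBDBDBBDBBDBDBBDBBDBDBBDBDBBDBBDBDBBDBDBBDBBDBDBBDBBDBDBBDBDBBDBBDBDBBDBBDBDBBDBDBBDBBDBDBBDBDBBDBBDBDBBDBBDBDBBDBDBBDBBDBDBBDBBDBDBBDBDBBDBBDBDBBDBDBBDBBDBDBBDBBDBDBBDBDBBDBBDBDBBDBDBBDBBDBDBBDBBDBDBBDBDBBDBBDBDBBDBBDBDBBDBDBBDBBDBDBBDBDBBDBBDBDBBDBBDBDBBDBDBBDBBDBDBBDBDBBDBBDBDBBDBBDBDBBDBDBBDBBDBDBBDBBDBDBBDBDBBDBBDBDBBDBDBBDBBDBDBBDBBDBDBBDBDBBDBBDBDBBDBBDBDBBDBDBBDBBDBDBBDBDBBDBBDBDBBDBBDBDBBDBDBBDBBDBDBBDBDBBDBBDBDBBDBBDBDBBDBDBBDBBDBDBBDBBDBDBBDBDBBDBBDBDBBDBDBBDBBDBDBBDBBDBDBBDBDBBDBBDBDBBDBBDBDBBDBDBBDBBDBDBBDBDBBDBBDBDBBDBBDBDBBDBDBBDBBDBDBBDBDBBDBBDBDBBDBBDBDBBDBDBBDBBDBDBBDBBDBDBBDBDBBDBBDBDBBDBDBBDBBDBDBBDBBDBDBBDBDBBDBBDBDBBDBDBBDBBDBDBBDBBDBDBBDBDBBDBBDBDBBDBBDBDBBDBDBBDBBDBDBBDBDBBDBBDBDBBDBBDBDBBDBDBBDBBDBDBBDBBDBDBBDBDBBDBBDBDBBDBDBBDBBDBDBBDBBDBDBBDBDBBDBBDBDBBDBDBBDBBDBDBBDBBDBDBBDBDBBDBBDBDBBDBBDBDBBDBDBBDBBDBDBBDBDBBDBBDBDBBDBBDBDBBDBDBBDBBDBDBBDBBDBDBBDBDBBDBBDBDBBDBDBBDBBDBDBBDBBDBDBBDBDBBDBBDBDBBDBDBBDBBDBDBBDBBDBDBBDBDBBDBBDBDBBDBBDBDBBDBDBBDBBDBDBBDBDBBDBBDBDBBDBBDBDBBDBDBBDBBDBDBBDBDBBDBBDBDBBDBBDBDBBDBDBBDBBDBDBBDBBDBDBBDBDBBDBBDBDBBDBDBBDBBDBDBBDBBDBDBBDBDBBDBBDBDBBDBBDBDBBDBDBBDBBDBDBBDBDBBDBBDBDBBDBBDBDBBDBDBBDBBDBDBBDBDBBDBBDBDBBDBBDBDBBDBDBBDBBDBDBBDBBDBDBBDBDBBDBBDBDBBDBDBBDBBDBDBBDBBDBDBBDBDBBDBBDBDBBDBDB
Count of 'B': 1076

Answer: 1076


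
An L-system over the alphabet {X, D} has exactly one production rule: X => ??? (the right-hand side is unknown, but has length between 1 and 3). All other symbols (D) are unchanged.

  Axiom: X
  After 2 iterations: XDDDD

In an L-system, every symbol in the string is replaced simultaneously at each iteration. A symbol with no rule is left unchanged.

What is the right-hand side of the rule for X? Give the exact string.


Answer: XDD

Derivation:
Trying X => XDD:
  Step 0: X
  Step 1: XDD
  Step 2: XDDDD
Matches the given result.


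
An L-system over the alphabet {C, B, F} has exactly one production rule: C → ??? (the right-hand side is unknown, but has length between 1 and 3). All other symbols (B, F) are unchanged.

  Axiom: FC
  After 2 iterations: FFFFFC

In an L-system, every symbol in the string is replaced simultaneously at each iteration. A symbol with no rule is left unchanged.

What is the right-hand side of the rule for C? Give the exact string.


Answer: FFC

Derivation:
Trying C → FFC:
  Step 0: FC
  Step 1: FFFC
  Step 2: FFFFFC
Matches the given result.


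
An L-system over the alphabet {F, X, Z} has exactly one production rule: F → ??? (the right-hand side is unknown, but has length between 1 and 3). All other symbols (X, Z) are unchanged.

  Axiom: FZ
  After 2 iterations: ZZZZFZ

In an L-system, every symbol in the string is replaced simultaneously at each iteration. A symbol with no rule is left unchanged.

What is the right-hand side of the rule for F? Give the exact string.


Trying F → ZZF:
  Step 0: FZ
  Step 1: ZZFZ
  Step 2: ZZZZFZ
Matches the given result.

Answer: ZZF


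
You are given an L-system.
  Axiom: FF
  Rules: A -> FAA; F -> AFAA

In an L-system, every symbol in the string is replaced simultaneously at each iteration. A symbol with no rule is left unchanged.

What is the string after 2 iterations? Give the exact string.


Answer: FAAAFAAFAAFAAFAAAFAAFAAFAA

Derivation:
Step 0: FF
Step 1: AFAAAFAA
Step 2: FAAAFAAFAAFAAFAAAFAAFAAFAA


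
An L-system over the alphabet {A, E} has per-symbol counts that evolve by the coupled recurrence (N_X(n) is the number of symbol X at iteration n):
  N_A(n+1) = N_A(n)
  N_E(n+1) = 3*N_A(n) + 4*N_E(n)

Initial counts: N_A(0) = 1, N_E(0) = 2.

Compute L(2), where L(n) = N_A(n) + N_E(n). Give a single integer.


Answer: 48

Derivation:
Step 0: N_A=1, N_E=2, L=3
Step 1: N_A=1, N_E=11, L=12
Step 2: N_A=1, N_E=47, L=48


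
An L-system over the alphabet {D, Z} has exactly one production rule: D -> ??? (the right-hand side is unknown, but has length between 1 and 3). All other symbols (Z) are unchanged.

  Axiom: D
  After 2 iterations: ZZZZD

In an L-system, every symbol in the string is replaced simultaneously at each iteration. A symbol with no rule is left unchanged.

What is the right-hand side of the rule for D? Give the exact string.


Trying D -> ZZD:
  Step 0: D
  Step 1: ZZD
  Step 2: ZZZZD
Matches the given result.

Answer: ZZD


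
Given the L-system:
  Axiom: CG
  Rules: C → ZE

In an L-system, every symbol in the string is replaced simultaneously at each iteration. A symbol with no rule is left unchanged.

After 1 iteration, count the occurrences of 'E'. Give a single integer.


Answer: 1

Derivation:
Step 0: CG  (0 'E')
Step 1: ZEG  (1 'E')


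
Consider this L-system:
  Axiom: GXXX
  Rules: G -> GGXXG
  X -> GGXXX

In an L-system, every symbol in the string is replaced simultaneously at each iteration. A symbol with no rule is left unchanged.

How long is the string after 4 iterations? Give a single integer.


Step 0: length = 4
Step 1: length = 20
Step 2: length = 100
Step 3: length = 500
Step 4: length = 2500

Answer: 2500


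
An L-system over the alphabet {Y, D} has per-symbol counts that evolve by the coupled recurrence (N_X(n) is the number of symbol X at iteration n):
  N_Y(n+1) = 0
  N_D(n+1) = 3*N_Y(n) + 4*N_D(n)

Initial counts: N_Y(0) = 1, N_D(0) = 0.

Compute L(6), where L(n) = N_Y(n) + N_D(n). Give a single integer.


Answer: 3072

Derivation:
Step 0: N_Y=1, N_D=0, L=1
Step 1: N_Y=0, N_D=3, L=3
Step 2: N_Y=0, N_D=12, L=12
Step 3: N_Y=0, N_D=48, L=48
Step 4: N_Y=0, N_D=192, L=192
Step 5: N_Y=0, N_D=768, L=768
Step 6: N_Y=0, N_D=3072, L=3072


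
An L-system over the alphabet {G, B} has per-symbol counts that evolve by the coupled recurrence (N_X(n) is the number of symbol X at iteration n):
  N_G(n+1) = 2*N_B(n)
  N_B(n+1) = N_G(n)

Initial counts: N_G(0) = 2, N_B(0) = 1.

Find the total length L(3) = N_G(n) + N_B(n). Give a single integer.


Step 0: N_G=2, N_B=1, L=3
Step 1: N_G=2, N_B=2, L=4
Step 2: N_G=4, N_B=2, L=6
Step 3: N_G=4, N_B=4, L=8

Answer: 8


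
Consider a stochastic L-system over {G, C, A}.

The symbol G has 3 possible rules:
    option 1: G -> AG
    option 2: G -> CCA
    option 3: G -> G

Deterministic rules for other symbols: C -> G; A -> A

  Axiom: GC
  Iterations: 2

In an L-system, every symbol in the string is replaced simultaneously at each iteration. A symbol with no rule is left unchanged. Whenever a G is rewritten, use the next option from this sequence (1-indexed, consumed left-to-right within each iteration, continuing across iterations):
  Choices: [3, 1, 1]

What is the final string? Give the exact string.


Step 0: GC
Step 1: GG  (used choices [3])
Step 2: AGAG  (used choices [1, 1])

Answer: AGAG


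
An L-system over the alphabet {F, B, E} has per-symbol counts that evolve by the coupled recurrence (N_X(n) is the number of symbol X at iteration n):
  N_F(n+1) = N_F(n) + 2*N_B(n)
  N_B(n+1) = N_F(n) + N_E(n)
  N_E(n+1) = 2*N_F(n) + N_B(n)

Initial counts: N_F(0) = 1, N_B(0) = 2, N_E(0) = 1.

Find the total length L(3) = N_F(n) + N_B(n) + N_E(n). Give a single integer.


Answer: 75

Derivation:
Step 0: N_F=1, N_B=2, N_E=1, L=4
Step 1: N_F=5, N_B=2, N_E=4, L=11
Step 2: N_F=9, N_B=9, N_E=12, L=30
Step 3: N_F=27, N_B=21, N_E=27, L=75


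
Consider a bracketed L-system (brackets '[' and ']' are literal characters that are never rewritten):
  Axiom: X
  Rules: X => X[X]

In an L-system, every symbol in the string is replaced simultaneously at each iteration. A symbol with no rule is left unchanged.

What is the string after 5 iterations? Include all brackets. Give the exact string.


Answer: X[X][X[X]][X[X][X[X]]][X[X][X[X]][X[X][X[X]]]][X[X][X[X]][X[X][X[X]]][X[X][X[X]][X[X][X[X]]]]]

Derivation:
Step 0: X
Step 1: X[X]
Step 2: X[X][X[X]]
Step 3: X[X][X[X]][X[X][X[X]]]
Step 4: X[X][X[X]][X[X][X[X]]][X[X][X[X]][X[X][X[X]]]]
Step 5: X[X][X[X]][X[X][X[X]]][X[X][X[X]][X[X][X[X]]]][X[X][X[X]][X[X][X[X]]][X[X][X[X]][X[X][X[X]]]]]


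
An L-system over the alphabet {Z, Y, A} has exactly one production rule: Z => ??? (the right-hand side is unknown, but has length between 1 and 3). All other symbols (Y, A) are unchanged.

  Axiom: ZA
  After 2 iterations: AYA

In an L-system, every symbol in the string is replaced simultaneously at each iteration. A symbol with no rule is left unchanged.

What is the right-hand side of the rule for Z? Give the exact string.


Answer: AY

Derivation:
Trying Z => AY:
  Step 0: ZA
  Step 1: AYA
  Step 2: AYA
Matches the given result.


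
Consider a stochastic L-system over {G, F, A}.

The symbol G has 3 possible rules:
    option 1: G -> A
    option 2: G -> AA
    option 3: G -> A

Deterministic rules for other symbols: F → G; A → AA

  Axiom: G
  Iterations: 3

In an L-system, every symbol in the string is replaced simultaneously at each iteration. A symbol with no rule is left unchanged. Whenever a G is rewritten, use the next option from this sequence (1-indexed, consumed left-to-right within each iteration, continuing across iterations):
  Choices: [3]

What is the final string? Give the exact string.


Answer: AAAA

Derivation:
Step 0: G
Step 1: A  (used choices [3])
Step 2: AA  (used choices [])
Step 3: AAAA  (used choices [])


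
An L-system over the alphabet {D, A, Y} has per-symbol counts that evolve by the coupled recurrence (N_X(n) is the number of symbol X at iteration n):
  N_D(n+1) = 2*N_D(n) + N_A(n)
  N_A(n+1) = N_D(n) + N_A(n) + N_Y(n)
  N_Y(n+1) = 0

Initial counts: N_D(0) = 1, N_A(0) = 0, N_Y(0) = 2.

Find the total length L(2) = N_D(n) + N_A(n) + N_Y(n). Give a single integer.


Answer: 12

Derivation:
Step 0: N_D=1, N_A=0, N_Y=2, L=3
Step 1: N_D=2, N_A=3, N_Y=0, L=5
Step 2: N_D=7, N_A=5, N_Y=0, L=12


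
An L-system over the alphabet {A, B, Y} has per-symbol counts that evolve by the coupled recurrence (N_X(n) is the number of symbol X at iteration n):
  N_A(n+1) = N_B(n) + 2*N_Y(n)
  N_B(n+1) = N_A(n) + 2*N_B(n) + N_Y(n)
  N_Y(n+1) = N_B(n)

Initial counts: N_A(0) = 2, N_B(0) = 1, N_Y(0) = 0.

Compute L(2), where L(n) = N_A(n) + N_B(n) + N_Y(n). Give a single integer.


Answer: 20

Derivation:
Step 0: N_A=2, N_B=1, N_Y=0, L=3
Step 1: N_A=1, N_B=4, N_Y=1, L=6
Step 2: N_A=6, N_B=10, N_Y=4, L=20


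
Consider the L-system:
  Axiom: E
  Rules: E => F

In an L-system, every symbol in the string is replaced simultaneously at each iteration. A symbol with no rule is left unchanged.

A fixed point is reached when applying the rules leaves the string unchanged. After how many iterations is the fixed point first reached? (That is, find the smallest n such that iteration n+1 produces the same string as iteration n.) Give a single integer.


Answer: 1

Derivation:
Step 0: E
Step 1: F
Step 2: F  (unchanged — fixed point at step 1)


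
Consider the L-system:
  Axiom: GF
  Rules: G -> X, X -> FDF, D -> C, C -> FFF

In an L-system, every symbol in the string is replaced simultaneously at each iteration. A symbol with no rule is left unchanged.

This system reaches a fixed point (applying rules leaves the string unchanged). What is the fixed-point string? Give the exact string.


Step 0: GF
Step 1: XF
Step 2: FDFF
Step 3: FCFF
Step 4: FFFFFF
Step 5: FFFFFF  (unchanged — fixed point at step 4)

Answer: FFFFFF


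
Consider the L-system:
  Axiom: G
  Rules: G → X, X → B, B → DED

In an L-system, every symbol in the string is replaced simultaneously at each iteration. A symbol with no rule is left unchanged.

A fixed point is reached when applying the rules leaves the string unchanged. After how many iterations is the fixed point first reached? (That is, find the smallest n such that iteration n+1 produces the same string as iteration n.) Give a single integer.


Step 0: G
Step 1: X
Step 2: B
Step 3: DED
Step 4: DED  (unchanged — fixed point at step 3)

Answer: 3


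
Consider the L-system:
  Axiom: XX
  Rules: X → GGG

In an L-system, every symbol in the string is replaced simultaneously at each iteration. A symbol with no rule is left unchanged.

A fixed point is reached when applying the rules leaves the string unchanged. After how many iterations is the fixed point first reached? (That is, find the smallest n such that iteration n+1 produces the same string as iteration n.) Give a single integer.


Step 0: XX
Step 1: GGGGGG
Step 2: GGGGGG  (unchanged — fixed point at step 1)

Answer: 1


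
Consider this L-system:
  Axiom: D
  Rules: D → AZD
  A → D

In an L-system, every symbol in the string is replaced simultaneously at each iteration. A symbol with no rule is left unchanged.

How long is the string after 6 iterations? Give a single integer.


Step 0: length = 1
Step 1: length = 3
Step 2: length = 5
Step 3: length = 9
Step 4: length = 15
Step 5: length = 25
Step 6: length = 41

Answer: 41
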